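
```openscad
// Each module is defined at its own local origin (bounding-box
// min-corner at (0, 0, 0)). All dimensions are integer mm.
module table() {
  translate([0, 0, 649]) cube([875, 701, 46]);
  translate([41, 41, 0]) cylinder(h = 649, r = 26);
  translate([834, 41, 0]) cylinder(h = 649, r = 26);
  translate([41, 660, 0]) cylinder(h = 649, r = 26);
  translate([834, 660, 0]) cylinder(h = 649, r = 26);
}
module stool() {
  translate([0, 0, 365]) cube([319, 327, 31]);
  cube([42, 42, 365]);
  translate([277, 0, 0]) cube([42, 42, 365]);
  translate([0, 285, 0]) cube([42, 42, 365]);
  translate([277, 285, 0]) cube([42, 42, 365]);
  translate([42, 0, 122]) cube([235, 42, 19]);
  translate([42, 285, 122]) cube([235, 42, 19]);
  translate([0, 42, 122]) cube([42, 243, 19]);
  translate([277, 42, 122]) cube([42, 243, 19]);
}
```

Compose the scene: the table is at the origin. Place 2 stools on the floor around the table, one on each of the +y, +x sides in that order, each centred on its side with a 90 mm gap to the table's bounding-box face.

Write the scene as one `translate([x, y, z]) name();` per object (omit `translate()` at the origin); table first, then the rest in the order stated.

table();
translate([278, 791, 0]) stool();
translate([965, 187, 0]) stool();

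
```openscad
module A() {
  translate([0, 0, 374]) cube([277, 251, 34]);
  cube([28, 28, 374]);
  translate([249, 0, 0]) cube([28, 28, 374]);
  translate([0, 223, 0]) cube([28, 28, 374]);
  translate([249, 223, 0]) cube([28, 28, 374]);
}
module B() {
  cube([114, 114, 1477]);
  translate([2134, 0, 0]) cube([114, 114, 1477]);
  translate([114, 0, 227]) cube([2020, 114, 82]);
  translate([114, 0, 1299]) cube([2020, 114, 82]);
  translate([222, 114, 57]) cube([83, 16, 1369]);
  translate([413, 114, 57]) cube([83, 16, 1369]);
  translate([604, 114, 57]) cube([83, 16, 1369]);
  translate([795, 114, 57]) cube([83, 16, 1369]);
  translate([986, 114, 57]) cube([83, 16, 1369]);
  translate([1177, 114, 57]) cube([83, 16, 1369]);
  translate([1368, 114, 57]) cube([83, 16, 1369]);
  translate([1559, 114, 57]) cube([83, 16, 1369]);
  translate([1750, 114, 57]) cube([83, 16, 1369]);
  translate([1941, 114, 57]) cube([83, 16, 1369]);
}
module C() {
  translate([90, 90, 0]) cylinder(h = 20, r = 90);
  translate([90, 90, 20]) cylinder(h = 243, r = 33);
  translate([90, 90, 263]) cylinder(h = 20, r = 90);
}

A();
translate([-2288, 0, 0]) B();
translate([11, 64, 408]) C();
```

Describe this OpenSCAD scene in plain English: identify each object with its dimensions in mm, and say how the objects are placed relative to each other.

A is a four-legged stool. The seat is a 277×251×34 mm slab whose top surface is at z = 408 mm; four square legs, each 28×28 mm in cross-section, run from the floor (z = 0) to the underside of the seat, each flush with a corner of the seat.

B is a fence section. Two 114×114 mm posts, 1477 mm tall, stand on the floor with a clear span of 2020 mm between their inner faces. Two horizontal rails of 114×82 mm section span the gap between the posts with their undersides at z = 227 mm and z = 1299 mm, flush with the posts' −y face. 10 pickets, each 83 mm wide, 16 mm thick and 1369 mm tall, are fixed to the +y face of the rails with their bottoms at z = 57 mm, evenly spaced across the span with equal gaps (rounded down to the nearest mm) at the −x end and between each pair — any rounding remainder accumulates at the +x end.

C is a spool: two coaxial disc flanges of radius 90 mm and thickness 20 mm, joined by a core cylinder of radius 33 mm and height 243 mm. The lower flange rests on z = 0 and the three cylinders share a vertical axis.

The fence section is on the floor beside the stool on its −x side. The spool is on top of the stool.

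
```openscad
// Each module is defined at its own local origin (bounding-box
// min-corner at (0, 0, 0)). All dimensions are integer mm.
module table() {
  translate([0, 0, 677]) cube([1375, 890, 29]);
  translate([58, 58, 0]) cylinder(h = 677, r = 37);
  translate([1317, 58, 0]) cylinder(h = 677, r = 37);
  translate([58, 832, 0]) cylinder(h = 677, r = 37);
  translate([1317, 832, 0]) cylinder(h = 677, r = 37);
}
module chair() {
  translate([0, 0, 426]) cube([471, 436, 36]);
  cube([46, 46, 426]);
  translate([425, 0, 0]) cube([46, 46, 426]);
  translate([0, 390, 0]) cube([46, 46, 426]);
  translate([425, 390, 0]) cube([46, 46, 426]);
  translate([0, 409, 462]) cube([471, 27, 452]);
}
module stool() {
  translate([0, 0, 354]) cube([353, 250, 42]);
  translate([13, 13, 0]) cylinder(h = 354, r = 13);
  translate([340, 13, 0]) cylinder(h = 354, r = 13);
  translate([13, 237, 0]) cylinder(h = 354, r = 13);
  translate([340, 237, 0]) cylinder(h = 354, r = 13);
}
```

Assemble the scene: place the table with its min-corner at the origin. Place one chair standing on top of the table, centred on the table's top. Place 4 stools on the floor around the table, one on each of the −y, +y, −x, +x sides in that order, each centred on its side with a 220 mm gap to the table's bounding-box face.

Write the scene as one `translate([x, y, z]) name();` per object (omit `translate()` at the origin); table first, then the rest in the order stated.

table();
translate([452, 227, 706]) chair();
translate([511, -470, 0]) stool();
translate([511, 1110, 0]) stool();
translate([-573, 320, 0]) stool();
translate([1595, 320, 0]) stool();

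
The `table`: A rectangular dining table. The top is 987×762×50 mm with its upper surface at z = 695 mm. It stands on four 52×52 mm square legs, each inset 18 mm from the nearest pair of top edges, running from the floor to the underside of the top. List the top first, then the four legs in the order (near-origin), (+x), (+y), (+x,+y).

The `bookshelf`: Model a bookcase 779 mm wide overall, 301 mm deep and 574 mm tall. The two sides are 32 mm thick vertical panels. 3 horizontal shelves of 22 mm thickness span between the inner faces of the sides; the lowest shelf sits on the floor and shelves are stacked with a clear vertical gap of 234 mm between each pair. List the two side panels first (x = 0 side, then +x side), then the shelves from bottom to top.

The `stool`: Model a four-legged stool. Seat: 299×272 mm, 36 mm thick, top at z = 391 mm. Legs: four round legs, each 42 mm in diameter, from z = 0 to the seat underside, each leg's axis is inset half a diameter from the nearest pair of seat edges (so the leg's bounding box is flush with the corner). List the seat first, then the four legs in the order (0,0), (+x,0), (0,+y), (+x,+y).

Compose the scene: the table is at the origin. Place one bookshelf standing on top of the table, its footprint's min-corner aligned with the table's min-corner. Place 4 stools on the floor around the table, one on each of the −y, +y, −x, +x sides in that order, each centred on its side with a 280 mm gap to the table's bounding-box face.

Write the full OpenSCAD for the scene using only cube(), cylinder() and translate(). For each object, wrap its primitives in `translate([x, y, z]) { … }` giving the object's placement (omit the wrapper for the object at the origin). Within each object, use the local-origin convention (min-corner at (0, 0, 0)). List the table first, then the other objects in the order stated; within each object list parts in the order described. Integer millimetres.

translate([0, 0, 645]) cube([987, 762, 50]);
translate([18, 18, 0]) cube([52, 52, 645]);
translate([917, 18, 0]) cube([52, 52, 645]);
translate([18, 692, 0]) cube([52, 52, 645]);
translate([917, 692, 0]) cube([52, 52, 645]);
translate([0, 0, 695]) {
  cube([32, 301, 574]);
  translate([747, 0, 0]) cube([32, 301, 574]);
  translate([32, 0, 0]) cube([715, 301, 22]);
  translate([32, 0, 256]) cube([715, 301, 22]);
  translate([32, 0, 512]) cube([715, 301, 22]);
}
translate([344, -552, 0]) {
  translate([0, 0, 355]) cube([299, 272, 36]);
  translate([21, 21, 0]) cylinder(h = 355, r = 21);
  translate([278, 21, 0]) cylinder(h = 355, r = 21);
  translate([21, 251, 0]) cylinder(h = 355, r = 21);
  translate([278, 251, 0]) cylinder(h = 355, r = 21);
}
translate([344, 1042, 0]) {
  translate([0, 0, 355]) cube([299, 272, 36]);
  translate([21, 21, 0]) cylinder(h = 355, r = 21);
  translate([278, 21, 0]) cylinder(h = 355, r = 21);
  translate([21, 251, 0]) cylinder(h = 355, r = 21);
  translate([278, 251, 0]) cylinder(h = 355, r = 21);
}
translate([-579, 245, 0]) {
  translate([0, 0, 355]) cube([299, 272, 36]);
  translate([21, 21, 0]) cylinder(h = 355, r = 21);
  translate([278, 21, 0]) cylinder(h = 355, r = 21);
  translate([21, 251, 0]) cylinder(h = 355, r = 21);
  translate([278, 251, 0]) cylinder(h = 355, r = 21);
}
translate([1267, 245, 0]) {
  translate([0, 0, 355]) cube([299, 272, 36]);
  translate([21, 21, 0]) cylinder(h = 355, r = 21);
  translate([278, 21, 0]) cylinder(h = 355, r = 21);
  translate([21, 251, 0]) cylinder(h = 355, r = 21);
  translate([278, 251, 0]) cylinder(h = 355, r = 21);
}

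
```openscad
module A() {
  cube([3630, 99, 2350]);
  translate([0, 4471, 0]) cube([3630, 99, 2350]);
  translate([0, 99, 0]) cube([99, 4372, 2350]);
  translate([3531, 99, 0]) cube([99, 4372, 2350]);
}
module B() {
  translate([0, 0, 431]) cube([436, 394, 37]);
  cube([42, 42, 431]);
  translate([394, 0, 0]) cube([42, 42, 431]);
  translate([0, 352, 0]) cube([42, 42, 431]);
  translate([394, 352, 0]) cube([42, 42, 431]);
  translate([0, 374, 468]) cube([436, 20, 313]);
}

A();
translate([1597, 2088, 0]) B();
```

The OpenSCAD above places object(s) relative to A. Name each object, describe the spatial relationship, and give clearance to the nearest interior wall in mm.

Clearances: x = 1498, y = 1989; minimum 1498 mm.

A is a house frame. B is a chair. The chair sits inside the house frame, centred. The clearance to the nearest interior wall is 1498 mm.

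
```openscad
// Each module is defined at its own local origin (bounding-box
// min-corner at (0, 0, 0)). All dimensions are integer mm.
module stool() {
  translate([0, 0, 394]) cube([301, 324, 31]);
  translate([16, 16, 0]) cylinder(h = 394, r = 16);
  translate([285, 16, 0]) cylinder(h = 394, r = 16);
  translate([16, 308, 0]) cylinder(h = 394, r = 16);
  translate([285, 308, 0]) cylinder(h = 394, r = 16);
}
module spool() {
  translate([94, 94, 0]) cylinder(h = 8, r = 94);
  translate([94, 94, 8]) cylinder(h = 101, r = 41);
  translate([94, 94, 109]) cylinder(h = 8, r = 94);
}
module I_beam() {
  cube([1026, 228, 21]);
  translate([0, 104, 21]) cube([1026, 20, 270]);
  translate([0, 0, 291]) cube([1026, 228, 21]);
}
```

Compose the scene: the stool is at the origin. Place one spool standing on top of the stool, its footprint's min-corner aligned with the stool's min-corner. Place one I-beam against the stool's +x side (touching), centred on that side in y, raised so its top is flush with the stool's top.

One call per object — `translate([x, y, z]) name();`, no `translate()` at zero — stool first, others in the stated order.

stool();
translate([0, 0, 425]) spool();
translate([301, 48, 113]) I_beam();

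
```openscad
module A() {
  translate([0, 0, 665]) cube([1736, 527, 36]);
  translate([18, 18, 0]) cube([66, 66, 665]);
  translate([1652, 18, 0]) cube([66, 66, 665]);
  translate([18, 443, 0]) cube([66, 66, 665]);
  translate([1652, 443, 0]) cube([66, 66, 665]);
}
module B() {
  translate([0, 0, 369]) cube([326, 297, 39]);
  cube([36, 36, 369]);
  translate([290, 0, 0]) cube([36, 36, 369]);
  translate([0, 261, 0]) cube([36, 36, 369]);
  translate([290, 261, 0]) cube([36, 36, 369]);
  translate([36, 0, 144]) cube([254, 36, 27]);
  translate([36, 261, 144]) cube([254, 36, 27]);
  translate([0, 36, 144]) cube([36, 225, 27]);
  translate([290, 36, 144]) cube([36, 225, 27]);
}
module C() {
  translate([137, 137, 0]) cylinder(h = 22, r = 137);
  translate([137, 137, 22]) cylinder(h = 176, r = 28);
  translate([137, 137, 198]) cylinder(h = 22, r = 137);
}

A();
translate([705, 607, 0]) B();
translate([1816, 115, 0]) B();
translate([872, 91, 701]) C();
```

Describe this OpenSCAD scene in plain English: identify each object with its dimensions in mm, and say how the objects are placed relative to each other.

A is a table: top 1736 mm (x) × 527 mm (y), 36 mm thick, upper face at z = 701 mm, on four 66×66 mm square legs, each inset 18 mm from the nearest pair of top edges, running from z = 0 to the bottom of the top.

B is a four-legged stool. The seat is a 326×297×39 mm slab whose top surface is at z = 408 mm; four square legs, each 36×36 mm in cross-section, run from the floor (z = 0) to the underside of the seat, each flush with a corner of the seat. Four stretchers, 36 mm wide and 27 mm tall, connect adjacent legs with their undersides at z = 144 mm, each running between the inner faces of the legs it joins and aligned with the legs' outer faces on the other axis.

C is a spool: two coaxial disc flanges of radius 137 mm and thickness 22 mm, joined by a core cylinder of radius 28 mm and height 176 mm. The lower flange rests on z = 0 and the three cylinders share a vertical axis.

Two stools sit around the table at the +y, +x sides. The spool is on top of the table.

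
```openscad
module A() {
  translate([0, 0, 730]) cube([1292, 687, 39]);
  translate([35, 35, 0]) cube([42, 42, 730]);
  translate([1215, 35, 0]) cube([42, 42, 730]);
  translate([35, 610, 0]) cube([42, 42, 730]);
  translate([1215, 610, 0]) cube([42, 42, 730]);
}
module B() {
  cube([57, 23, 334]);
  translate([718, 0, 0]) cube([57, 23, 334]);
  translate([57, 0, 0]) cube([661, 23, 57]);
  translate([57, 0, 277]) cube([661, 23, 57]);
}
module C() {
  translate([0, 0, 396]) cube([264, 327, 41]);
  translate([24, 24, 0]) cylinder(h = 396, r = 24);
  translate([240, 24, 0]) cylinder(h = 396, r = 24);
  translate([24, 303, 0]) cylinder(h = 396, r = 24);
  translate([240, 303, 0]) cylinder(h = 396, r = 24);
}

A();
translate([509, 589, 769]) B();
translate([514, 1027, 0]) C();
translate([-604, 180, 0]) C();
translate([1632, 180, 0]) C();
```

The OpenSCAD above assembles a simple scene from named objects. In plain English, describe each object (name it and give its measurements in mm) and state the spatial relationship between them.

A is a rectangular dining table. The top is 1292×687×39 mm with its upper surface at z = 769 mm. It stands on four 42×42 mm square legs, each inset 35 mm from the nearest pair of top edges, running from the floor to the underside of the top.

B is a rectangular picture frame lying in the x–z plane (depth along y). The opening is 661 mm wide (x) by 220 mm tall (z), surrounded by a border 57 mm wide on all four sides. The frame is 23 mm deep and is made of two full-height vertical stiles with two horizontal rails fitted between them.

C is a four-legged stool. The seat is a 264×327×41 mm slab whose top surface is at z = 437 mm; four round legs, each 48 mm in diameter, run from the floor (z = 0) to the underside of the seat, each leg's axis is inset half a diameter from the nearest pair of seat edges (so the leg's bounding box is flush with the corner).

The picture frame is on top of the table. Three stools sit around the table at the +y, −x, +x sides.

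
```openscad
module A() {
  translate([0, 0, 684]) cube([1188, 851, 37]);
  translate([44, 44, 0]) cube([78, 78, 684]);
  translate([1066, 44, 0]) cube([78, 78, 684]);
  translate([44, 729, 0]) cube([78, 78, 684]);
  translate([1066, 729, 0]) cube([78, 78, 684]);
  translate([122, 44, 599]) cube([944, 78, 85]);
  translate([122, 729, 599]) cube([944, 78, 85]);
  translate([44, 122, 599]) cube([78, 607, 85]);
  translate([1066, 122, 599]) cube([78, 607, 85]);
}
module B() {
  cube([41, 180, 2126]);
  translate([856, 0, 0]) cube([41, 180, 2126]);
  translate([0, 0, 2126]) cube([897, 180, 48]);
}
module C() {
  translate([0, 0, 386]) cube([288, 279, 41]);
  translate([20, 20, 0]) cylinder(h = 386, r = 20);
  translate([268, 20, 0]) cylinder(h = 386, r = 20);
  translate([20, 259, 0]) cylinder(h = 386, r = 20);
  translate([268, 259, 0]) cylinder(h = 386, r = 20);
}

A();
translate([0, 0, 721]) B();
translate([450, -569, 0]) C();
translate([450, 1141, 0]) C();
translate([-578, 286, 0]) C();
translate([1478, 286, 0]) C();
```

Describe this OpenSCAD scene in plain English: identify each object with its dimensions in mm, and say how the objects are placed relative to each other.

A is a table with a 1188×851 mm rectangular top, 37 mm thick, top surface at z = 721 mm, supported by four 78×78 mm square legs, each inset 44 mm from the nearest pair of top edges, running from the floor. Four apron rails, 78 mm thick and 85 mm tall, run between adjacent legs with their top edges flush with the underside of the top and their outer faces flush with the legs' outer faces.

B is a rectangular door frame: two vertical jambs of 41×180 mm section, 2126 mm tall, with a clear opening 815 mm wide between their inner faces. A header 48 mm tall and 180 mm deep lies on top of the jambs and spans the full outside width.

C is a four-legged stool. The seat is a 288×279×41 mm slab whose top surface is at z = 427 mm; four round legs, each 40 mm in diameter, run from the floor (z = 0) to the underside of the seat, each leg's axis is inset half a diameter from the nearest pair of seat edges (so the leg's bounding box is flush with the corner).

The door frame is on top of the table. Four stools sit around the table at the −y, +y, −x, +x sides.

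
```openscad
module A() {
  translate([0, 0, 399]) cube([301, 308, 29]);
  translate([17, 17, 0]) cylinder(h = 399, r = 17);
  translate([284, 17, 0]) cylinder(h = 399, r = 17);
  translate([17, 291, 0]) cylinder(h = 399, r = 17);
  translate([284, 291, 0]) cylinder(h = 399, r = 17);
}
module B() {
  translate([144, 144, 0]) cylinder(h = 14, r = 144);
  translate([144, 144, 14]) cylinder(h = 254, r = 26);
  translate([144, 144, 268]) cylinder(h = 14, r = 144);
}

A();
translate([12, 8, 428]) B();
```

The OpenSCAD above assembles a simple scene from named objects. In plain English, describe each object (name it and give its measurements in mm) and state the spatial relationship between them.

A is a simple wooden stool: a rectangular seat 301 mm (x) by 308 mm (y), 29 mm thick, top face at z = 428 mm, on four round legs, each 34 mm in diameter. The legs rest on z = 0, each leg's axis is inset half a diameter from the nearest pair of seat edges (so the leg's bounding box is flush with the corner).

B is a spool: two coaxial disc flanges of radius 144 mm and thickness 14 mm, joined by a core cylinder of radius 26 mm and height 254 mm. The lower flange rests on z = 0 and the three cylinders share a vertical axis.

The spool is on top of the stool.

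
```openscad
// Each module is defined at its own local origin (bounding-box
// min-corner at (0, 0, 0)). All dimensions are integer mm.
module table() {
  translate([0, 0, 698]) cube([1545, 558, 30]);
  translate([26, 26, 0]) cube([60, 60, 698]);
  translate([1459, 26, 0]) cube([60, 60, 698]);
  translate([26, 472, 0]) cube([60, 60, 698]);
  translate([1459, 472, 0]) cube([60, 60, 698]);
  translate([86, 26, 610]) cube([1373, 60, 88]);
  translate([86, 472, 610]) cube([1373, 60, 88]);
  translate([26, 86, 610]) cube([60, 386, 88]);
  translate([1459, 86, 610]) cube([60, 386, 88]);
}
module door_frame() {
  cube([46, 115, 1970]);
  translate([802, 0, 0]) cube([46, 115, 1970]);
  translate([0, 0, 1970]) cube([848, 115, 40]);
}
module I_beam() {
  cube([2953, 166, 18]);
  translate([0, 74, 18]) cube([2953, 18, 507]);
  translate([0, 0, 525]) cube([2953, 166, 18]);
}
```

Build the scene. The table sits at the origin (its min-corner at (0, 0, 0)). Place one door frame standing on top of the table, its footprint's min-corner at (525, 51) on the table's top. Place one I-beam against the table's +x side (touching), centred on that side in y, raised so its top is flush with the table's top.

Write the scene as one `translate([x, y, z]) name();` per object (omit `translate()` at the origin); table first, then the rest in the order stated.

table();
translate([525, 51, 728]) door_frame();
translate([1545, 196, 185]) I_beam();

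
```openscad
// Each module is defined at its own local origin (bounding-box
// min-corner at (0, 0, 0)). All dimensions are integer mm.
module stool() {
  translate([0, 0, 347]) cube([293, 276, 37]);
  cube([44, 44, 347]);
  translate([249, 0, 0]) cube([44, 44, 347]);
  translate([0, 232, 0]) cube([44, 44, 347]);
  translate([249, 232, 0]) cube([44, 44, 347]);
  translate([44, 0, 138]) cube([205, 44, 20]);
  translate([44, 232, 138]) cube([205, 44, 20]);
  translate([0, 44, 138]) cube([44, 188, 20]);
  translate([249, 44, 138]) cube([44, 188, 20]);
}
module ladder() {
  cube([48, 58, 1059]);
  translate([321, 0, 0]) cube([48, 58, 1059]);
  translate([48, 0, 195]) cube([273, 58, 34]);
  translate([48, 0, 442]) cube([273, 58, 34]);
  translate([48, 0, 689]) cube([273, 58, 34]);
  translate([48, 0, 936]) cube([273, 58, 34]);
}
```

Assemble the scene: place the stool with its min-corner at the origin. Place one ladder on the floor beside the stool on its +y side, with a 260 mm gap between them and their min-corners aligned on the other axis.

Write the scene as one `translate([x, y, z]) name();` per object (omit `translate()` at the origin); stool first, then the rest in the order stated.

stool();
translate([0, 536, 0]) ladder();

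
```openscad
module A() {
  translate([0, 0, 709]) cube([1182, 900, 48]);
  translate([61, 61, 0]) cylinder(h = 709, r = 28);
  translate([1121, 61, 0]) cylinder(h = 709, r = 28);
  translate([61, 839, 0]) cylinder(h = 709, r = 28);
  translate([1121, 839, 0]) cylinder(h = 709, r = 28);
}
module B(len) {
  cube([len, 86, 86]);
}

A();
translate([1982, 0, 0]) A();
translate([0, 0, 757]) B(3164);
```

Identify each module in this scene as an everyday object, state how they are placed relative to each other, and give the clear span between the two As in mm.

Second table starts at x = 1982; first ends at x = 1182; clear span = 1982 − 1182 = 800 mm.

A is a table. B is a beam. A beam spans the tops of two tables. The clear span between the two tables is 800 mm.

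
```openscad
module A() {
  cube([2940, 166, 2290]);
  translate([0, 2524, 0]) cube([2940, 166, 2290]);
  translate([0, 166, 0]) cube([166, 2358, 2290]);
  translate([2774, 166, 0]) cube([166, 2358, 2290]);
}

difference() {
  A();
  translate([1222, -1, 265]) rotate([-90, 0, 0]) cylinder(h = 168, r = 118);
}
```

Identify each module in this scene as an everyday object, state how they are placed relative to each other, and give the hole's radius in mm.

A is a house frame. The house frame has a circular hole through its front wall. The hole's radius is 118 mm.

The subtracted cylinder has r = 118 mm.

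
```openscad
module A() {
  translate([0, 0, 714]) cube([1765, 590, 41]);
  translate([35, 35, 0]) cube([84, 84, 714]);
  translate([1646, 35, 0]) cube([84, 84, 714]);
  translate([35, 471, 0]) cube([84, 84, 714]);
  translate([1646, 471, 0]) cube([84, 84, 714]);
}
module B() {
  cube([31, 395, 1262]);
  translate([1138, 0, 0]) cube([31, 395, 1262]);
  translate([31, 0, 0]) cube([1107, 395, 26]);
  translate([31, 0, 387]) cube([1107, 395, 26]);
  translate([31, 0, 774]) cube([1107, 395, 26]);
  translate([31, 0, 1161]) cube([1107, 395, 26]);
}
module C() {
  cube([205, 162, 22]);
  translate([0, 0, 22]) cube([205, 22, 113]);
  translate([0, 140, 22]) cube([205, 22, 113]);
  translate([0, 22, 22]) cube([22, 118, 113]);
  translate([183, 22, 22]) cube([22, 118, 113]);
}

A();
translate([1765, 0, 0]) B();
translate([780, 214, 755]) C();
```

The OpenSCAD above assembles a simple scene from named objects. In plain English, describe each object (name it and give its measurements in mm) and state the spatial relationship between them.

A is a table with a 1765×590 mm rectangular top, 41 mm thick, top surface at z = 755 mm, supported by four 84×84 mm square legs, each inset 35 mm from the nearest pair of top edges, running from the floor.

B is an open bookshelf. Two side panels, each 31 mm thick, 395 mm deep and 1262 mm tall, stand 1169 mm apart (outside-to-outside). Between them sit 4 shelves, each 26 mm thick and 395 mm deep, spanning the full gap between the sides. The bottom shelf rests on the floor (its underside at z = 0) and the clear gap between one shelf's top and the next shelf's underside is 361 mm.

C is an open storage box with external size 205×162×135 mm and wall thickness 22 mm (the base is also 22 mm thick). The base covers the whole footprint; the four walls stand on the base, with the y-facing walls full-width and the x-facing walls fitting between their inner faces.

The bookshelf is against the table's +x side, with their −y faces flush. The open box is on top of the table, centred.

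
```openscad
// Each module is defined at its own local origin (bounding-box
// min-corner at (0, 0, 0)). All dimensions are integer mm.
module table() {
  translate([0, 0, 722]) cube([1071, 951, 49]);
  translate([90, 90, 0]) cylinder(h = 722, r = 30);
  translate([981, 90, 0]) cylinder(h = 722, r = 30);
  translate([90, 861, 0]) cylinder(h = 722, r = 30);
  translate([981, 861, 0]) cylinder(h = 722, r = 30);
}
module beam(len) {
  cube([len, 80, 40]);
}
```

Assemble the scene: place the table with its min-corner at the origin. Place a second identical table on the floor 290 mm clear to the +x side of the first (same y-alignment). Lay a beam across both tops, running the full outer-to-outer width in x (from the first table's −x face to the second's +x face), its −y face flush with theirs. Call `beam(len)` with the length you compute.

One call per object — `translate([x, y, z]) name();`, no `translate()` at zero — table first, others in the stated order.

table();
translate([1361, 0, 0]) table();
translate([0, 0, 771]) beam(2432);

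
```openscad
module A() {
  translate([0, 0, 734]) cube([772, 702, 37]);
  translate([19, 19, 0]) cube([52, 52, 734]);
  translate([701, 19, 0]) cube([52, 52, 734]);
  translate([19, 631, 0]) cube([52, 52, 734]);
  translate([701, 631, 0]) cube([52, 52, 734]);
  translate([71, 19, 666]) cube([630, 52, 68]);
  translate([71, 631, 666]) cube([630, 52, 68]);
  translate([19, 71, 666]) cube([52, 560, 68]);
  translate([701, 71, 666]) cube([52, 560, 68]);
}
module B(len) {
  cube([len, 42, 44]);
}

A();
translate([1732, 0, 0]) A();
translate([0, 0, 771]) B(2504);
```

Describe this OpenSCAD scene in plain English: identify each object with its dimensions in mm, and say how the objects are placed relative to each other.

A is a rectangular dining table. The top is 772×702×37 mm with its upper surface at z = 771 mm. It stands on four 52×52 mm square legs, each inset 19 mm from the nearest pair of top edges, running from the floor to the underside of the top. Four apron rails, 52 mm thick and 68 mm tall, run between adjacent legs with their top edges flush with the underside of the top and their outer faces flush with the legs' outer faces.

B is a rectangular beam 2504 mm long (x), 42 mm deep (y), 44 mm thick (z).

The beam spans the tops of two tables placed 960 mm apart, resting at z = 771 mm.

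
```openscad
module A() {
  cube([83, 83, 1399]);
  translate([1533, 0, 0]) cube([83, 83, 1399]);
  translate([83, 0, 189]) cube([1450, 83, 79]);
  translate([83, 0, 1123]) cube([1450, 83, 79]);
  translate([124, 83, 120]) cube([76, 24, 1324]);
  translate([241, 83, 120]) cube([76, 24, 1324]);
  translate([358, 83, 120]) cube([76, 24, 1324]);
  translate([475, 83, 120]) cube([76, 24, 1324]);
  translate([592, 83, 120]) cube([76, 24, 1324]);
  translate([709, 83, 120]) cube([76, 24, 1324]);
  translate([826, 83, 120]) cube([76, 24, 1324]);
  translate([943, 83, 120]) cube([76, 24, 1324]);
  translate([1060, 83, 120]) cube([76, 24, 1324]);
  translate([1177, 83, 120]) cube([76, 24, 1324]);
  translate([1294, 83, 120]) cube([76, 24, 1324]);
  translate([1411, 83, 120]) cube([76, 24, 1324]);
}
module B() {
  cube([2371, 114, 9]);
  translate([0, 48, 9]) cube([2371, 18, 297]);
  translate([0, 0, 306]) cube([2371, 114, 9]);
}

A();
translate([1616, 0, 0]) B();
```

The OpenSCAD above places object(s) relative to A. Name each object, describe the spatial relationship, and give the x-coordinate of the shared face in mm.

A is a fence section. B is an I-beam. The I-beam is against the fence section's +x side, with their −y faces flush. The x-coordinate of the shared face is 1616 mm.

The fence section's +x face and the I-beam's −x face are both at x = 1616 mm.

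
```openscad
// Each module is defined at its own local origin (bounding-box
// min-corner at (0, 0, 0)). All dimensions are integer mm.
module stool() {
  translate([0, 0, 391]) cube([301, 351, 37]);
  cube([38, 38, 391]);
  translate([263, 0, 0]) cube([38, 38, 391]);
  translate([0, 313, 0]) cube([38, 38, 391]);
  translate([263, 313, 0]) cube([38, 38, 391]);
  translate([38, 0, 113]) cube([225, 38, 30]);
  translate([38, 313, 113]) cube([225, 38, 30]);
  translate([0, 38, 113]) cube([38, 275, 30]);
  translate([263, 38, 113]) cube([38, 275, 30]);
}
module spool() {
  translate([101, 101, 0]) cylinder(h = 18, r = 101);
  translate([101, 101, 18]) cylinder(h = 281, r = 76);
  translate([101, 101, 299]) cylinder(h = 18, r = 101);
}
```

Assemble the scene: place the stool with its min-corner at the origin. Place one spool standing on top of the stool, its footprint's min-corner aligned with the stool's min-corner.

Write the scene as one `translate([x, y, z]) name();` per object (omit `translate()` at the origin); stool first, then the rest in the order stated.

stool();
translate([0, 0, 428]) spool();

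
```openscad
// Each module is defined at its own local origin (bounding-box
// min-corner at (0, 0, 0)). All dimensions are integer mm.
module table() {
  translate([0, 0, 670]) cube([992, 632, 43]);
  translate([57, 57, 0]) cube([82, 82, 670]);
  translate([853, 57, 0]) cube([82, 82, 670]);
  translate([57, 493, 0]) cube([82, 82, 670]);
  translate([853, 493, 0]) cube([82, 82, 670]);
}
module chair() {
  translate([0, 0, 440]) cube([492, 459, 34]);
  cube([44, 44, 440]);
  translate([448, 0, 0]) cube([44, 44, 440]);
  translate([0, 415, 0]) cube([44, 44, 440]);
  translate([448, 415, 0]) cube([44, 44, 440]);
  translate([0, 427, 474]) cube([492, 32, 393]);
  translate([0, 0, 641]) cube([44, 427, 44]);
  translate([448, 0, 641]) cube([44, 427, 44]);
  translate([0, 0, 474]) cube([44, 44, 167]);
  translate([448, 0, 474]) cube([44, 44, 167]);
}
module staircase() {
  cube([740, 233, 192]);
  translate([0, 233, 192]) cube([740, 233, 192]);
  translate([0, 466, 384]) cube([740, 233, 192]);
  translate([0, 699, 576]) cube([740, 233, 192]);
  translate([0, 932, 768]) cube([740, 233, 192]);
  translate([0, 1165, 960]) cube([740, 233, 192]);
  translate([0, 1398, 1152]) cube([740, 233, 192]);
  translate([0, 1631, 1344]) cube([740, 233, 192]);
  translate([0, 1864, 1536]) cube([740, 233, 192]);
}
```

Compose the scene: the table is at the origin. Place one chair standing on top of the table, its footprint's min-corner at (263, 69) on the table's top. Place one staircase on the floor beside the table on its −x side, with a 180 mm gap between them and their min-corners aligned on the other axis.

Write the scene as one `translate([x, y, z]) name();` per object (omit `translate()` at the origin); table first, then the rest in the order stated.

table();
translate([263, 69, 713]) chair();
translate([-920, 0, 0]) staircase();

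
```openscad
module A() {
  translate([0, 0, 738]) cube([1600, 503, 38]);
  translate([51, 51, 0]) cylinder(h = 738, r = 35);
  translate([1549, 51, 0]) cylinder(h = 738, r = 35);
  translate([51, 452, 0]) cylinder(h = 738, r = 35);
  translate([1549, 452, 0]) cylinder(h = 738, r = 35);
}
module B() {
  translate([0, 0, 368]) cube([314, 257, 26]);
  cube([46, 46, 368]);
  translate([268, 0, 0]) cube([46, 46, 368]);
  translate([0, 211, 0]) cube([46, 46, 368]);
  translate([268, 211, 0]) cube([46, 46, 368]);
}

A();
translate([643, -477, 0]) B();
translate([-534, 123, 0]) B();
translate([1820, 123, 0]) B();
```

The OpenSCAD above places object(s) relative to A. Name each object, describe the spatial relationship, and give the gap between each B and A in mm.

Each stool's nearest face is 220 mm from the table's bounding box.

A is a table. B is a stool. Three stools sit around the table at the −y, −x, +x sides. The gap between each stool and the table is 220 mm.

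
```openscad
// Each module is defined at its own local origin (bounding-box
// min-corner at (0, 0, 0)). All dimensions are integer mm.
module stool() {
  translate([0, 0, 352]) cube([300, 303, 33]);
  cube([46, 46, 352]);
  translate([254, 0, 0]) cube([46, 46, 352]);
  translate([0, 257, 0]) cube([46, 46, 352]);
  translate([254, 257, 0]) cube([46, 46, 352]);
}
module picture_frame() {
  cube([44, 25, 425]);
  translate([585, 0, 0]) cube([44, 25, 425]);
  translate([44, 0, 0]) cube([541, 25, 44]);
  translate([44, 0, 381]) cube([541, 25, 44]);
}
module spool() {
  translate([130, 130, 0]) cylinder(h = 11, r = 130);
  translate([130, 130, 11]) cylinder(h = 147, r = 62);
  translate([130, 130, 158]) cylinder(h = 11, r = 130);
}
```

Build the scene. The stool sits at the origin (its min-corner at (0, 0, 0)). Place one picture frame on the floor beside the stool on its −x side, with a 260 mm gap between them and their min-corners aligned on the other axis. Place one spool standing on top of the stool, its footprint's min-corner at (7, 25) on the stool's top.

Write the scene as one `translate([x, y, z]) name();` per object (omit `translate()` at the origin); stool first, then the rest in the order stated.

stool();
translate([-889, 0, 0]) picture_frame();
translate([7, 25, 385]) spool();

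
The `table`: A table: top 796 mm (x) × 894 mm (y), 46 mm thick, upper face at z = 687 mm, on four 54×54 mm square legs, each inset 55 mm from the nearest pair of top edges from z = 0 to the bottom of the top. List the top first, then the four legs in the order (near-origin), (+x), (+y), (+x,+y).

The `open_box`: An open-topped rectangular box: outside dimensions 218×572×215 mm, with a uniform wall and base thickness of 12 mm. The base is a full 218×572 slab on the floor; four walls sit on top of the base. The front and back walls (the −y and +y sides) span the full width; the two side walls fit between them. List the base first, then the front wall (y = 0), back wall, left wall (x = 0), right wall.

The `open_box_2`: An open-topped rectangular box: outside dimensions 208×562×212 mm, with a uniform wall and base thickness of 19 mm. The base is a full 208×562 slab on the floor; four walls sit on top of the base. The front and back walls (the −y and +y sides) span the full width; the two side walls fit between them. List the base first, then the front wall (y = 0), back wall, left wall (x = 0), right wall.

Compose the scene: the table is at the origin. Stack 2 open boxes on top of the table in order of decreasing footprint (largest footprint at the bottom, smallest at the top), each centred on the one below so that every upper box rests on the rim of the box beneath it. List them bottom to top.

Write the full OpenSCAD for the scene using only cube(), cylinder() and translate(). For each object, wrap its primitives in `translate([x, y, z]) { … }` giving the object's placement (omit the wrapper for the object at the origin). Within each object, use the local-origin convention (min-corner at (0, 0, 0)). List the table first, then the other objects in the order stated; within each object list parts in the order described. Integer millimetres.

translate([0, 0, 641]) cube([796, 894, 46]);
translate([55, 55, 0]) cube([54, 54, 641]);
translate([687, 55, 0]) cube([54, 54, 641]);
translate([55, 785, 0]) cube([54, 54, 641]);
translate([687, 785, 0]) cube([54, 54, 641]);
translate([289, 161, 687]) {
  cube([218, 572, 12]);
  translate([0, 0, 12]) cube([218, 12, 203]);
  translate([0, 560, 12]) cube([218, 12, 203]);
  translate([0, 12, 12]) cube([12, 548, 203]);
  translate([206, 12, 12]) cube([12, 548, 203]);
}
translate([294, 166, 902]) {
  cube([208, 562, 19]);
  translate([0, 0, 19]) cube([208, 19, 193]);
  translate([0, 543, 19]) cube([208, 19, 193]);
  translate([0, 19, 19]) cube([19, 524, 193]);
  translate([189, 19, 19]) cube([19, 524, 193]);
}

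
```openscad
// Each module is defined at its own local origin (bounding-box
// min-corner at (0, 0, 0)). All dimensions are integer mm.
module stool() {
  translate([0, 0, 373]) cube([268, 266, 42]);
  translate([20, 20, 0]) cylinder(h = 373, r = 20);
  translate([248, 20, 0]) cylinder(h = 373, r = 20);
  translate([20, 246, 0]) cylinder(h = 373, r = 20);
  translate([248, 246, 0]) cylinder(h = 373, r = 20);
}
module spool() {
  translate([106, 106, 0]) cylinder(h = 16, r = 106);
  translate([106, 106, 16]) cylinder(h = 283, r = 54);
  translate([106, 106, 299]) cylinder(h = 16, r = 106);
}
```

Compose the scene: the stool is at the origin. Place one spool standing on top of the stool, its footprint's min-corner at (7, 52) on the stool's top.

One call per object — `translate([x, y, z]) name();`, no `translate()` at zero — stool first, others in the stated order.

stool();
translate([7, 52, 415]) spool();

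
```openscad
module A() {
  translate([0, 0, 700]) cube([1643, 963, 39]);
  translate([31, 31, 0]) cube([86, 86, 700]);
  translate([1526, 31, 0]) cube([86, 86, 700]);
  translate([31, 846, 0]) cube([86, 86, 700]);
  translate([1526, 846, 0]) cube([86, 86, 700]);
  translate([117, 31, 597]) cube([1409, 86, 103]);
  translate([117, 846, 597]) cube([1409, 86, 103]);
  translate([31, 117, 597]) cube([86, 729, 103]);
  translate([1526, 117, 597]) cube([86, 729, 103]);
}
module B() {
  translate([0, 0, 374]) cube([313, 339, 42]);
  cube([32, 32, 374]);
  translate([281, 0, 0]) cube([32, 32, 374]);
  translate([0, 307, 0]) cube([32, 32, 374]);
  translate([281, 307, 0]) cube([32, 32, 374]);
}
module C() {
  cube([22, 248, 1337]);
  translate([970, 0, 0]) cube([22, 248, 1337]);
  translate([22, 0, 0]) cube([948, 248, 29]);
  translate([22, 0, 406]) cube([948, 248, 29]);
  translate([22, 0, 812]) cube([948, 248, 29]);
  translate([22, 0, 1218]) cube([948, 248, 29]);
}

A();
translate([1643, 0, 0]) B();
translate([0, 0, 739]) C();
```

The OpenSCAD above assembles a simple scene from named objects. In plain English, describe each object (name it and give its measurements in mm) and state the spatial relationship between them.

A is a rectangular dining table. The top is 1643×963×39 mm with its upper surface at z = 739 mm. It stands on four 86×86 mm square legs, each inset 31 mm from the nearest pair of top edges, running from the floor to the underside of the top. Four apron rails, 86 mm thick and 103 mm tall, run between adjacent legs with their top edges flush with the underside of the top and their outer faces flush with the legs' outer faces.

B is a four-legged stool. The seat is a 313×339×42 mm slab whose top surface is at z = 416 mm; four square legs, each 32×32 mm in cross-section, run from the floor (z = 0) to the underside of the seat, each flush with a corner of the seat.

C is an open bookshelf. Two side panels, each 22 mm thick, 248 mm deep and 1337 mm tall, stand 992 mm apart (outside-to-outside). Between them sit 4 shelves, each 29 mm thick and 248 mm deep, spanning the full gap between the sides. The bottom shelf rests on the floor (its underside at z = 0) and the clear gap between one shelf's top and the next shelf's underside is 377 mm.

The stool is against the table's +x side, with their −y faces flush. The bookshelf is on top of the table.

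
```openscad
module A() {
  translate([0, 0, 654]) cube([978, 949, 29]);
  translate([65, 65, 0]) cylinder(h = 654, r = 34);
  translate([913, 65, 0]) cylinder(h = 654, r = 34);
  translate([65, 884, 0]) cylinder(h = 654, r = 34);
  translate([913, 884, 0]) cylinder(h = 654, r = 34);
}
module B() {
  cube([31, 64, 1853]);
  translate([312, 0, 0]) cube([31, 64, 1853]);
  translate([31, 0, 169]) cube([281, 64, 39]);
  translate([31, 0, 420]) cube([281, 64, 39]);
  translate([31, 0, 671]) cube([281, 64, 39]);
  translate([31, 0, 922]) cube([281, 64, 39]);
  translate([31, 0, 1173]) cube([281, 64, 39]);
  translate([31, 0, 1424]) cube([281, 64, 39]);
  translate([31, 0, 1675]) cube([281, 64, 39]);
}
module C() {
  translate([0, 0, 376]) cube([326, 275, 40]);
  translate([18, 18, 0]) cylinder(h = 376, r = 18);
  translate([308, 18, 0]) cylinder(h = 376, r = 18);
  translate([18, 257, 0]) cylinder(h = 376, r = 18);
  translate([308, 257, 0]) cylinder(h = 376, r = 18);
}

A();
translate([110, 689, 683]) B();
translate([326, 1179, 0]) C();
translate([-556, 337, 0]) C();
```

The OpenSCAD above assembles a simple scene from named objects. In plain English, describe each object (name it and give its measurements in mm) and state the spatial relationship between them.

A is a table with a 978×949 mm rectangular top, 29 mm thick, top surface at z = 683 mm, supported by four round legs of 68 mm diameter, each leg's bounding box inset 31 mm from the nearest pair of top edges, running from the floor.

B is a straight ladder. Two 31×64 mm vertical rails, 1853 mm tall, stand 343 mm apart (outside-to-outside) with their front faces coplanar on the −y side. 7 rungs, each 64 mm deep and 39 mm tall, span between the inner faces of the rails, front faces flush with the rails. The lowest rung's underside is at z = 169 mm and rungs are spaced 251 mm apart (underside to underside).

C is a four-legged stool. The seat is a 326×275×40 mm slab whose top surface is at z = 416 mm; four round legs, each 36 mm in diameter, run from the floor (z = 0) to the underside of the seat, each leg's axis is inset half a diameter from the nearest pair of seat edges (so the leg's bounding box is flush with the corner).

The ladder is on top of the table. Two stools sit around the table at the +y, −x sides.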